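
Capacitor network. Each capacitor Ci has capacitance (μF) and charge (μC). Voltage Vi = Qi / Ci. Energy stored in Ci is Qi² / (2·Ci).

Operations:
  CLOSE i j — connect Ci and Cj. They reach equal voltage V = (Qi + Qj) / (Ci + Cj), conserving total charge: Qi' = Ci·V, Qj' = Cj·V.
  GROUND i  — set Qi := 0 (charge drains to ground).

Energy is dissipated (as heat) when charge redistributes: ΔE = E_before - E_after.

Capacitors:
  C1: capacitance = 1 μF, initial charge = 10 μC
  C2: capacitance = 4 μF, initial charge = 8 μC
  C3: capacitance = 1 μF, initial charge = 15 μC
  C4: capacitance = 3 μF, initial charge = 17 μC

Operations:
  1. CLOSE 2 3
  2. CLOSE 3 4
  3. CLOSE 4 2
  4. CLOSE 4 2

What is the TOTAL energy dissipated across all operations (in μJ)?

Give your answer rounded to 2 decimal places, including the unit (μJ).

Answer: 68.58 μJ

Derivation:
Initial: C1(1μF, Q=10μC, V=10.00V), C2(4μF, Q=8μC, V=2.00V), C3(1μF, Q=15μC, V=15.00V), C4(3μF, Q=17μC, V=5.67V)
Op 1: CLOSE 2-3: Q_total=23.00, C_total=5.00, V=4.60; Q2=18.40, Q3=4.60; dissipated=67.600
Op 2: CLOSE 3-4: Q_total=21.60, C_total=4.00, V=5.40; Q3=5.40, Q4=16.20; dissipated=0.427
Op 3: CLOSE 4-2: Q_total=34.60, C_total=7.00, V=4.94; Q4=14.83, Q2=19.77; dissipated=0.549
Op 4: CLOSE 4-2: Q_total=34.60, C_total=7.00, V=4.94; Q4=14.83, Q2=19.77; dissipated=0.000
Total dissipated: 68.575 μJ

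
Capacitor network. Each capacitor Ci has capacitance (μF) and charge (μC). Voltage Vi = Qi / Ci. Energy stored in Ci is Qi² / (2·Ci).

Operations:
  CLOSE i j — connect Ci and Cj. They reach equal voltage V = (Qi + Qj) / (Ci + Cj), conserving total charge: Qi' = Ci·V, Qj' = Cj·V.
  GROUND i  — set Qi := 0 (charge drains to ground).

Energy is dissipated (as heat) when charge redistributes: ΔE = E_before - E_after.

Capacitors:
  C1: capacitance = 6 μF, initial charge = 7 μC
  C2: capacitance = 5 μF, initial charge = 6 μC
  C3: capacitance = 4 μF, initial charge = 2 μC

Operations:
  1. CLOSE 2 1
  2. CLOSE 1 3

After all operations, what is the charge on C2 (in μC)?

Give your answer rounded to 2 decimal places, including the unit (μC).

Initial: C1(6μF, Q=7μC, V=1.17V), C2(5μF, Q=6μC, V=1.20V), C3(4μF, Q=2μC, V=0.50V)
Op 1: CLOSE 2-1: Q_total=13.00, C_total=11.00, V=1.18; Q2=5.91, Q1=7.09; dissipated=0.002
Op 2: CLOSE 1-3: Q_total=9.09, C_total=10.00, V=0.91; Q1=5.45, Q3=3.64; dissipated=0.558
Final charges: Q1=5.45, Q2=5.91, Q3=3.64

Answer: 5.91 μC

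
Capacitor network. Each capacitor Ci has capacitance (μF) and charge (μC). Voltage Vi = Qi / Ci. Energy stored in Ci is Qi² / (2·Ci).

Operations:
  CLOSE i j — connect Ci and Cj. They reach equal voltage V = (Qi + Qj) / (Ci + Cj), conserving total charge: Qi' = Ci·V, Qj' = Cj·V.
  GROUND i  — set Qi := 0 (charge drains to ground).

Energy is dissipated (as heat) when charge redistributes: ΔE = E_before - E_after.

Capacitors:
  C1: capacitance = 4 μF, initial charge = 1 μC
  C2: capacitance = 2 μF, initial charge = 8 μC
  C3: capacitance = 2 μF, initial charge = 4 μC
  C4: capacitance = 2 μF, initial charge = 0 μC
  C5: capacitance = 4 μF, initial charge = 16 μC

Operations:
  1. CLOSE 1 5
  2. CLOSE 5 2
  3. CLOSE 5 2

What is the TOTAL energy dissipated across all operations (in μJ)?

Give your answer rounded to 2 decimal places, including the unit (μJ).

Initial: C1(4μF, Q=1μC, V=0.25V), C2(2μF, Q=8μC, V=4.00V), C3(2μF, Q=4μC, V=2.00V), C4(2μF, Q=0μC, V=0.00V), C5(4μF, Q=16μC, V=4.00V)
Op 1: CLOSE 1-5: Q_total=17.00, C_total=8.00, V=2.12; Q1=8.50, Q5=8.50; dissipated=14.062
Op 2: CLOSE 5-2: Q_total=16.50, C_total=6.00, V=2.75; Q5=11.00, Q2=5.50; dissipated=2.344
Op 3: CLOSE 5-2: Q_total=16.50, C_total=6.00, V=2.75; Q5=11.00, Q2=5.50; dissipated=0.000
Total dissipated: 16.406 μJ

Answer: 16.41 μJ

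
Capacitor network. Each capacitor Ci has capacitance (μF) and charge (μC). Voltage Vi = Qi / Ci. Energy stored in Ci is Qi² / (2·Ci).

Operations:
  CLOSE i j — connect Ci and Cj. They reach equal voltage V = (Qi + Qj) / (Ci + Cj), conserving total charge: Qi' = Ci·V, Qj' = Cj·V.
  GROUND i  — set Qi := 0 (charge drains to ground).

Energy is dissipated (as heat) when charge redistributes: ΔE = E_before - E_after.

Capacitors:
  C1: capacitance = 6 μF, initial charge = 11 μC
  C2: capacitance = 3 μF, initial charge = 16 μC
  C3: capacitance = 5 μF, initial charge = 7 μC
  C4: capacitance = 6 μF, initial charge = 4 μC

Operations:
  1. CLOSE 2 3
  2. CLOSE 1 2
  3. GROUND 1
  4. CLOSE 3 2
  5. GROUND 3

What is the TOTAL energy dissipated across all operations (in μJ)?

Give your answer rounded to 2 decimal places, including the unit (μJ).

Answer: 47.40 μJ

Derivation:
Initial: C1(6μF, Q=11μC, V=1.83V), C2(3μF, Q=16μC, V=5.33V), C3(5μF, Q=7μC, V=1.40V), C4(6μF, Q=4μC, V=0.67V)
Op 1: CLOSE 2-3: Q_total=23.00, C_total=8.00, V=2.88; Q2=8.62, Q3=14.38; dissipated=14.504
Op 2: CLOSE 1-2: Q_total=19.62, C_total=9.00, V=2.18; Q1=13.08, Q2=6.54; dissipated=1.085
Op 3: GROUND 1: Q1=0; energy lost=14.264
Op 4: CLOSE 3-2: Q_total=20.92, C_total=8.00, V=2.61; Q3=13.07, Q2=7.84; dissipated=0.452
Op 5: GROUND 3: Q3=0; energy lost=17.090
Total dissipated: 47.396 μJ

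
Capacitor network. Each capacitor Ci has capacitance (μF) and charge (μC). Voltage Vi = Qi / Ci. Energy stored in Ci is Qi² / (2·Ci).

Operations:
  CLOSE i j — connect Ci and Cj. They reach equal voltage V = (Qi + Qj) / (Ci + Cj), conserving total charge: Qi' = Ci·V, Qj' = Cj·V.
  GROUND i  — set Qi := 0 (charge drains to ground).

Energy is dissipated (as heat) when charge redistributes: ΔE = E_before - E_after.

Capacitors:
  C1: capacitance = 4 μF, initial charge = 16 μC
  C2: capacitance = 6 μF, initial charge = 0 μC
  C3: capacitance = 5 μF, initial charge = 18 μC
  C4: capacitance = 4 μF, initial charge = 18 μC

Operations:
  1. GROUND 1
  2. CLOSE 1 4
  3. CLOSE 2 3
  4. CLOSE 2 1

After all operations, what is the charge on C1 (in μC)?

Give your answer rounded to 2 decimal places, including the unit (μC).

Answer: 7.53 μC

Derivation:
Initial: C1(4μF, Q=16μC, V=4.00V), C2(6μF, Q=0μC, V=0.00V), C3(5μF, Q=18μC, V=3.60V), C4(4μF, Q=18μC, V=4.50V)
Op 1: GROUND 1: Q1=0; energy lost=32.000
Op 2: CLOSE 1-4: Q_total=18.00, C_total=8.00, V=2.25; Q1=9.00, Q4=9.00; dissipated=20.250
Op 3: CLOSE 2-3: Q_total=18.00, C_total=11.00, V=1.64; Q2=9.82, Q3=8.18; dissipated=17.673
Op 4: CLOSE 2-1: Q_total=18.82, C_total=10.00, V=1.88; Q2=11.29, Q1=7.53; dissipated=0.452
Final charges: Q1=7.53, Q2=11.29, Q3=8.18, Q4=9.00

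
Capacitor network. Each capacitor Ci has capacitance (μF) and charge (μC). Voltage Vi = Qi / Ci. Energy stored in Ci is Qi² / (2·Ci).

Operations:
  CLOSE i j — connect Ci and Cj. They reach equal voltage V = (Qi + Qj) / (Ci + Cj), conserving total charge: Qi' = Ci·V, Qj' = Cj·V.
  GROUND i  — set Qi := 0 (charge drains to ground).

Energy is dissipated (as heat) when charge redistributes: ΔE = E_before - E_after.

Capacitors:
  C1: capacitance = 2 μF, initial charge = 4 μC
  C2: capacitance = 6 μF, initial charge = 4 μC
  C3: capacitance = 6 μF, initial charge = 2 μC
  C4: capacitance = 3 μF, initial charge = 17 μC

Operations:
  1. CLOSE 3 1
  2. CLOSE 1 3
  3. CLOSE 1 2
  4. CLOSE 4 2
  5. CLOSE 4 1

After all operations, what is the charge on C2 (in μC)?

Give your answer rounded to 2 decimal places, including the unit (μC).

Initial: C1(2μF, Q=4μC, V=2.00V), C2(6μF, Q=4μC, V=0.67V), C3(6μF, Q=2μC, V=0.33V), C4(3μF, Q=17μC, V=5.67V)
Op 1: CLOSE 3-1: Q_total=6.00, C_total=8.00, V=0.75; Q3=4.50, Q1=1.50; dissipated=2.083
Op 2: CLOSE 1-3: Q_total=6.00, C_total=8.00, V=0.75; Q1=1.50, Q3=4.50; dissipated=0.000
Op 3: CLOSE 1-2: Q_total=5.50, C_total=8.00, V=0.69; Q1=1.38, Q2=4.12; dissipated=0.005
Op 4: CLOSE 4-2: Q_total=21.12, C_total=9.00, V=2.35; Q4=7.04, Q2=14.08; dissipated=24.792
Op 5: CLOSE 4-1: Q_total=8.42, C_total=5.00, V=1.68; Q4=5.05, Q1=3.37; dissipated=1.653
Final charges: Q1=3.37, Q2=14.08, Q3=4.50, Q4=5.05

Answer: 14.08 μC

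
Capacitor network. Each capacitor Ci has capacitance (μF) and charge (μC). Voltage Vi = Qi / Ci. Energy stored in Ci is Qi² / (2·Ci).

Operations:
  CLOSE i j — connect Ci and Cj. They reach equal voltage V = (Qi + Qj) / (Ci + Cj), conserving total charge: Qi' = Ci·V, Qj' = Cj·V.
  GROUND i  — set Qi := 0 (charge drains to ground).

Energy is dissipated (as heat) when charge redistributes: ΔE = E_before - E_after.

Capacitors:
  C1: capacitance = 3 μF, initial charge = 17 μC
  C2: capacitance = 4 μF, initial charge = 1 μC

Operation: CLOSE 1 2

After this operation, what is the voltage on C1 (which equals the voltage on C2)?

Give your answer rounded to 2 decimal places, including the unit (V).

Answer: 2.57 V

Derivation:
Initial: C1(3μF, Q=17μC, V=5.67V), C2(4μF, Q=1μC, V=0.25V)
Op 1: CLOSE 1-2: Q_total=18.00, C_total=7.00, V=2.57; Q1=7.71, Q2=10.29; dissipated=25.149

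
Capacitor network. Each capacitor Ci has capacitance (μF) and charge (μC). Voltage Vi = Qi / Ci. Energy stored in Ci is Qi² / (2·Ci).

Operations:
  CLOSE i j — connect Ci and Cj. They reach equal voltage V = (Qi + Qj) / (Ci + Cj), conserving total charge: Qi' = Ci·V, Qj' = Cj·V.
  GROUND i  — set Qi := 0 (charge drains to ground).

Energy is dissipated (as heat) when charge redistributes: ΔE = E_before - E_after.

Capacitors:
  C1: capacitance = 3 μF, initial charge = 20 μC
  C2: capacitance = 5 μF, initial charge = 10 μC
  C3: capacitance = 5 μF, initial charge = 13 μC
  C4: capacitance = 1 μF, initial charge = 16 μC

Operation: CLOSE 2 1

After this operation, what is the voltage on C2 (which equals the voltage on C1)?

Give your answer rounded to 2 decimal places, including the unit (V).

Initial: C1(3μF, Q=20μC, V=6.67V), C2(5μF, Q=10μC, V=2.00V), C3(5μF, Q=13μC, V=2.60V), C4(1μF, Q=16μC, V=16.00V)
Op 1: CLOSE 2-1: Q_total=30.00, C_total=8.00, V=3.75; Q2=18.75, Q1=11.25; dissipated=20.417

Answer: 3.75 V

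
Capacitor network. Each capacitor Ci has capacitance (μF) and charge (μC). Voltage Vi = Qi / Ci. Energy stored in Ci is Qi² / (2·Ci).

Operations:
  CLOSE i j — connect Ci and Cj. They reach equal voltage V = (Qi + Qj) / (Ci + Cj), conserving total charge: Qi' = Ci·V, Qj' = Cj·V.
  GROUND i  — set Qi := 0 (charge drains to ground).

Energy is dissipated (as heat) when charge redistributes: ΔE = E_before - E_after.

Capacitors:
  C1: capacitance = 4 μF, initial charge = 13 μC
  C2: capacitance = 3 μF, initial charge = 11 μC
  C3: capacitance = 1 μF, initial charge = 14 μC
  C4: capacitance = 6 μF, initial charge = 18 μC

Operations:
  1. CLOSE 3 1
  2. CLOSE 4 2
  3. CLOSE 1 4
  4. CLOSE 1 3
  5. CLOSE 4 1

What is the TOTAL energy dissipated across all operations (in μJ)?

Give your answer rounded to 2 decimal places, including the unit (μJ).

Initial: C1(4μF, Q=13μC, V=3.25V), C2(3μF, Q=11μC, V=3.67V), C3(1μF, Q=14μC, V=14.00V), C4(6μF, Q=18μC, V=3.00V)
Op 1: CLOSE 3-1: Q_total=27.00, C_total=5.00, V=5.40; Q3=5.40, Q1=21.60; dissipated=46.225
Op 2: CLOSE 4-2: Q_total=29.00, C_total=9.00, V=3.22; Q4=19.33, Q2=9.67; dissipated=0.444
Op 3: CLOSE 1-4: Q_total=40.93, C_total=10.00, V=4.09; Q1=16.37, Q4=24.56; dissipated=5.691
Op 4: CLOSE 1-3: Q_total=21.77, C_total=5.00, V=4.35; Q1=17.42, Q3=4.35; dissipated=0.683
Op 5: CLOSE 4-1: Q_total=41.98, C_total=10.00, V=4.20; Q4=25.19, Q1=16.79; dissipated=0.082
Total dissipated: 53.126 μJ

Answer: 53.13 μJ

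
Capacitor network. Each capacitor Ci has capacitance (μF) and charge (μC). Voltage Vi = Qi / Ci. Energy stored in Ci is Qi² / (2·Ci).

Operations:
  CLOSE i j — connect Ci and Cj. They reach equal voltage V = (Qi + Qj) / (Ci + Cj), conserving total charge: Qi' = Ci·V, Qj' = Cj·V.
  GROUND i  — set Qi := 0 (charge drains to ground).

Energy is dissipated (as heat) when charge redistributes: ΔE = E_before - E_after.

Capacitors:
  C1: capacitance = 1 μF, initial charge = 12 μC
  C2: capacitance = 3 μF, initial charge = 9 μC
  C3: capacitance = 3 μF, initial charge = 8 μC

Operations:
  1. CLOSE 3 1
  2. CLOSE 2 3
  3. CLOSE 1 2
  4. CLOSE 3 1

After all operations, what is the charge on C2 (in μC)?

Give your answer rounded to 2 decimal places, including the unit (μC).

Answer: 12.75 μC

Derivation:
Initial: C1(1μF, Q=12μC, V=12.00V), C2(3μF, Q=9μC, V=3.00V), C3(3μF, Q=8μC, V=2.67V)
Op 1: CLOSE 3-1: Q_total=20.00, C_total=4.00, V=5.00; Q3=15.00, Q1=5.00; dissipated=32.667
Op 2: CLOSE 2-3: Q_total=24.00, C_total=6.00, V=4.00; Q2=12.00, Q3=12.00; dissipated=3.000
Op 3: CLOSE 1-2: Q_total=17.00, C_total=4.00, V=4.25; Q1=4.25, Q2=12.75; dissipated=0.375
Op 4: CLOSE 3-1: Q_total=16.25, C_total=4.00, V=4.06; Q3=12.19, Q1=4.06; dissipated=0.023
Final charges: Q1=4.06, Q2=12.75, Q3=12.19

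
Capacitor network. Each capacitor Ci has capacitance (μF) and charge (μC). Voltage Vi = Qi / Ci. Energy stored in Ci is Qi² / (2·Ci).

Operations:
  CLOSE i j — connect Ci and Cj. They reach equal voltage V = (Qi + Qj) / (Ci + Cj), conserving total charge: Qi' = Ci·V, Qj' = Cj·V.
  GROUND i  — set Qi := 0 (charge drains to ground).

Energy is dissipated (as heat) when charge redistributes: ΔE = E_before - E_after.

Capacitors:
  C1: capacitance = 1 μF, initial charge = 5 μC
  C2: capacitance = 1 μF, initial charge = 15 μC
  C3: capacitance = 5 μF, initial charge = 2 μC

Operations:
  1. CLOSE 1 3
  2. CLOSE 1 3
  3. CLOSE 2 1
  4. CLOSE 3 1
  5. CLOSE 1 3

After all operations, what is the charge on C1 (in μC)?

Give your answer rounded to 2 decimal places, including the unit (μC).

Answer: 2.32 μC

Derivation:
Initial: C1(1μF, Q=5μC, V=5.00V), C2(1μF, Q=15μC, V=15.00V), C3(5μF, Q=2μC, V=0.40V)
Op 1: CLOSE 1-3: Q_total=7.00, C_total=6.00, V=1.17; Q1=1.17, Q3=5.83; dissipated=8.817
Op 2: CLOSE 1-3: Q_total=7.00, C_total=6.00, V=1.17; Q1=1.17, Q3=5.83; dissipated=0.000
Op 3: CLOSE 2-1: Q_total=16.17, C_total=2.00, V=8.08; Q2=8.08, Q1=8.08; dissipated=47.840
Op 4: CLOSE 3-1: Q_total=13.92, C_total=6.00, V=2.32; Q3=11.60, Q1=2.32; dissipated=19.933
Op 5: CLOSE 1-3: Q_total=13.92, C_total=6.00, V=2.32; Q1=2.32, Q3=11.60; dissipated=0.000
Final charges: Q1=2.32, Q2=8.08, Q3=11.60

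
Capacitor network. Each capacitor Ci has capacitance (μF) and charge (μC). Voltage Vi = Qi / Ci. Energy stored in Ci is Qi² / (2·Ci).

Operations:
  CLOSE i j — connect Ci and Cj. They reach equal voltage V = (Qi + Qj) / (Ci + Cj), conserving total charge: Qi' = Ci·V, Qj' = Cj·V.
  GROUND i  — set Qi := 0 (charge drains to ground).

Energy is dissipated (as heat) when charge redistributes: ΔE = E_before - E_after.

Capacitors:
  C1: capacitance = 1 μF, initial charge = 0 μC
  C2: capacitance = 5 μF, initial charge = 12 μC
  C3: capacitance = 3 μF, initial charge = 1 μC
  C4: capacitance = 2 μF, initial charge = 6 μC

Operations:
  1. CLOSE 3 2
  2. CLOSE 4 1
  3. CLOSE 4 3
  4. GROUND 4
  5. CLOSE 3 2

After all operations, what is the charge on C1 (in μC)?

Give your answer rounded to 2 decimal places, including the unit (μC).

Answer: 2.00 μC

Derivation:
Initial: C1(1μF, Q=0μC, V=0.00V), C2(5μF, Q=12μC, V=2.40V), C3(3μF, Q=1μC, V=0.33V), C4(2μF, Q=6μC, V=3.00V)
Op 1: CLOSE 3-2: Q_total=13.00, C_total=8.00, V=1.62; Q3=4.88, Q2=8.12; dissipated=4.004
Op 2: CLOSE 4-1: Q_total=6.00, C_total=3.00, V=2.00; Q4=4.00, Q1=2.00; dissipated=3.000
Op 3: CLOSE 4-3: Q_total=8.88, C_total=5.00, V=1.77; Q4=3.55, Q3=5.33; dissipated=0.084
Op 4: GROUND 4: Q4=0; energy lost=3.151
Op 5: CLOSE 3-2: Q_total=13.45, C_total=8.00, V=1.68; Q3=5.04, Q2=8.41; dissipated=0.021
Final charges: Q1=2.00, Q2=8.41, Q3=5.04, Q4=0.00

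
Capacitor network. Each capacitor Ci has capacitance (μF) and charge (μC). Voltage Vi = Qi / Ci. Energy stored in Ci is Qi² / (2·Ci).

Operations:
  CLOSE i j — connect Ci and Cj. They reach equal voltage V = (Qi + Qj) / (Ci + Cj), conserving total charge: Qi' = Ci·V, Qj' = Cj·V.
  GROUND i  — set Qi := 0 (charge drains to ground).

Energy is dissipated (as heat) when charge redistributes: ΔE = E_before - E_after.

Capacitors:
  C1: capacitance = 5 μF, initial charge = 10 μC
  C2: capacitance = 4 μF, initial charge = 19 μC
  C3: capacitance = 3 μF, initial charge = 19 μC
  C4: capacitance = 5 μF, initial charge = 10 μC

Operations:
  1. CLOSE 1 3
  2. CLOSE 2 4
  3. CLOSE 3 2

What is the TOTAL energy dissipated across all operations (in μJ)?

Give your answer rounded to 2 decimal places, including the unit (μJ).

Answer: 26.15 μJ

Derivation:
Initial: C1(5μF, Q=10μC, V=2.00V), C2(4μF, Q=19μC, V=4.75V), C3(3μF, Q=19μC, V=6.33V), C4(5μF, Q=10μC, V=2.00V)
Op 1: CLOSE 1-3: Q_total=29.00, C_total=8.00, V=3.62; Q1=18.12, Q3=10.88; dissipated=17.604
Op 2: CLOSE 2-4: Q_total=29.00, C_total=9.00, V=3.22; Q2=12.89, Q4=16.11; dissipated=8.403
Op 3: CLOSE 3-2: Q_total=23.76, C_total=7.00, V=3.39; Q3=10.18, Q2=13.58; dissipated=0.139
Total dissipated: 26.146 μJ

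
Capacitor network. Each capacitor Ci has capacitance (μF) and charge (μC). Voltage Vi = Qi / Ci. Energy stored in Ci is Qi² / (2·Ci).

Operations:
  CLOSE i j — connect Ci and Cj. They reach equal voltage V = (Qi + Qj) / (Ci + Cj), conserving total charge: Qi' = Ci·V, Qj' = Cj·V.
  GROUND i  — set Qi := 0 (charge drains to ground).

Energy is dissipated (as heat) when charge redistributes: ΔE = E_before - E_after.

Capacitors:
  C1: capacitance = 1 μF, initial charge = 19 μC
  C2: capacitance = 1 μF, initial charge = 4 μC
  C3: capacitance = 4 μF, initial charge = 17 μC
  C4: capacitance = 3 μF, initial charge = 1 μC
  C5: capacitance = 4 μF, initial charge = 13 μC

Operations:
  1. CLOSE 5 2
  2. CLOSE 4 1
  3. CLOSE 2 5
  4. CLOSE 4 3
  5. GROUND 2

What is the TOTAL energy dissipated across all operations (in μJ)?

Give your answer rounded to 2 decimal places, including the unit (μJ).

Answer: 137.15 μJ

Derivation:
Initial: C1(1μF, Q=19μC, V=19.00V), C2(1μF, Q=4μC, V=4.00V), C3(4μF, Q=17μC, V=4.25V), C4(3μF, Q=1μC, V=0.33V), C5(4μF, Q=13μC, V=3.25V)
Op 1: CLOSE 5-2: Q_total=17.00, C_total=5.00, V=3.40; Q5=13.60, Q2=3.40; dissipated=0.225
Op 2: CLOSE 4-1: Q_total=20.00, C_total=4.00, V=5.00; Q4=15.00, Q1=5.00; dissipated=130.667
Op 3: CLOSE 2-5: Q_total=17.00, C_total=5.00, V=3.40; Q2=3.40, Q5=13.60; dissipated=0.000
Op 4: CLOSE 4-3: Q_total=32.00, C_total=7.00, V=4.57; Q4=13.71, Q3=18.29; dissipated=0.482
Op 5: GROUND 2: Q2=0; energy lost=5.780
Total dissipated: 137.154 μJ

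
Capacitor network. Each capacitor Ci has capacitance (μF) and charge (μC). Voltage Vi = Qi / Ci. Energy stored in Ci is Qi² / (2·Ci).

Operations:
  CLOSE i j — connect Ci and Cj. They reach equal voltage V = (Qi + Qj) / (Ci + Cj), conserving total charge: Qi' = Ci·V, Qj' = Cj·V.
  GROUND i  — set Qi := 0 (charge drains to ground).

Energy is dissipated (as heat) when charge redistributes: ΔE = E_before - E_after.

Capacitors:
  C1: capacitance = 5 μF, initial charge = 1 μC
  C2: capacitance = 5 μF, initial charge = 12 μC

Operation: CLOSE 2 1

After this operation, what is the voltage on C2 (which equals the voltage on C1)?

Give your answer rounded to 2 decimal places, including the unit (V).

Initial: C1(5μF, Q=1μC, V=0.20V), C2(5μF, Q=12μC, V=2.40V)
Op 1: CLOSE 2-1: Q_total=13.00, C_total=10.00, V=1.30; Q2=6.50, Q1=6.50; dissipated=6.050

Answer: 1.30 V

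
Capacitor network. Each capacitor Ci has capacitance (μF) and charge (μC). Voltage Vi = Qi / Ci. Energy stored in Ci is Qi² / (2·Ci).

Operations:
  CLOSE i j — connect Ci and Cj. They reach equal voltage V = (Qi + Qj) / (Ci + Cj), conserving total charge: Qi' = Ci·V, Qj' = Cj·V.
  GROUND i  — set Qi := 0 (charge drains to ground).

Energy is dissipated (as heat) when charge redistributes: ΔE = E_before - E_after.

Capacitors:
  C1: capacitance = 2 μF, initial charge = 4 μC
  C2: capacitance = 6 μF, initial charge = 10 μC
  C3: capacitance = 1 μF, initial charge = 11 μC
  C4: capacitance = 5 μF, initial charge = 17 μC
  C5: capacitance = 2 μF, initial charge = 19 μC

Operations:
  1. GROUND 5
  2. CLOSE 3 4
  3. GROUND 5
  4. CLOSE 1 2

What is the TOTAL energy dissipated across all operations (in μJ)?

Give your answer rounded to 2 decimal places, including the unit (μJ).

Initial: C1(2μF, Q=4μC, V=2.00V), C2(6μF, Q=10μC, V=1.67V), C3(1μF, Q=11μC, V=11.00V), C4(5μF, Q=17μC, V=3.40V), C5(2μF, Q=19μC, V=9.50V)
Op 1: GROUND 5: Q5=0; energy lost=90.250
Op 2: CLOSE 3-4: Q_total=28.00, C_total=6.00, V=4.67; Q3=4.67, Q4=23.33; dissipated=24.067
Op 3: GROUND 5: Q5=0; energy lost=0.000
Op 4: CLOSE 1-2: Q_total=14.00, C_total=8.00, V=1.75; Q1=3.50, Q2=10.50; dissipated=0.083
Total dissipated: 114.400 μJ

Answer: 114.40 μJ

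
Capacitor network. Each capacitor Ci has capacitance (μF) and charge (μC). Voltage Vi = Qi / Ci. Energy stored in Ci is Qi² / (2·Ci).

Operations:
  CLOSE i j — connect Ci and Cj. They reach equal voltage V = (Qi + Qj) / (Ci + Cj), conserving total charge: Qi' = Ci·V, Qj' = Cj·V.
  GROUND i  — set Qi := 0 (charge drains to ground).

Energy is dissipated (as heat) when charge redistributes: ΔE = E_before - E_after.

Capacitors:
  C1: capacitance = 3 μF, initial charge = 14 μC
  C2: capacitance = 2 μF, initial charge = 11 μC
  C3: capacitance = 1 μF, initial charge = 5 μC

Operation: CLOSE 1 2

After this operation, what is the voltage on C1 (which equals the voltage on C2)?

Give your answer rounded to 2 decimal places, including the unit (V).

Initial: C1(3μF, Q=14μC, V=4.67V), C2(2μF, Q=11μC, V=5.50V), C3(1μF, Q=5μC, V=5.00V)
Op 1: CLOSE 1-2: Q_total=25.00, C_total=5.00, V=5.00; Q1=15.00, Q2=10.00; dissipated=0.417

Answer: 5.00 V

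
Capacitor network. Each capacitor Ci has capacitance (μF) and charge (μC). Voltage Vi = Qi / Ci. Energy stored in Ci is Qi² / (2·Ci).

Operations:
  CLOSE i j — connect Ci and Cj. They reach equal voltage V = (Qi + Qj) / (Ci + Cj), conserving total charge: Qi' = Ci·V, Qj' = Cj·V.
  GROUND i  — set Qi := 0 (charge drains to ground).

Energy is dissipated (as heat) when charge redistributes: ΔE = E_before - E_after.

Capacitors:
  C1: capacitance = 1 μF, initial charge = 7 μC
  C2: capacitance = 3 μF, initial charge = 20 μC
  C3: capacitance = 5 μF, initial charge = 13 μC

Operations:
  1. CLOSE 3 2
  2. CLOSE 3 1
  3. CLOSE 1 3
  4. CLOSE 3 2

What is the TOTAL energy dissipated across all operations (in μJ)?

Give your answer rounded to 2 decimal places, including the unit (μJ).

Initial: C1(1μF, Q=7μC, V=7.00V), C2(3μF, Q=20μC, V=6.67V), C3(5μF, Q=13μC, V=2.60V)
Op 1: CLOSE 3-2: Q_total=33.00, C_total=8.00, V=4.12; Q3=20.62, Q2=12.38; dissipated=15.504
Op 2: CLOSE 3-1: Q_total=27.62, C_total=6.00, V=4.60; Q3=23.02, Q1=4.60; dissipated=3.444
Op 3: CLOSE 1-3: Q_total=27.62, C_total=6.00, V=4.60; Q1=4.60, Q3=23.02; dissipated=0.000
Op 4: CLOSE 3-2: Q_total=35.40, C_total=8.00, V=4.42; Q3=22.12, Q2=13.27; dissipated=0.215
Total dissipated: 19.163 μJ

Answer: 19.16 μJ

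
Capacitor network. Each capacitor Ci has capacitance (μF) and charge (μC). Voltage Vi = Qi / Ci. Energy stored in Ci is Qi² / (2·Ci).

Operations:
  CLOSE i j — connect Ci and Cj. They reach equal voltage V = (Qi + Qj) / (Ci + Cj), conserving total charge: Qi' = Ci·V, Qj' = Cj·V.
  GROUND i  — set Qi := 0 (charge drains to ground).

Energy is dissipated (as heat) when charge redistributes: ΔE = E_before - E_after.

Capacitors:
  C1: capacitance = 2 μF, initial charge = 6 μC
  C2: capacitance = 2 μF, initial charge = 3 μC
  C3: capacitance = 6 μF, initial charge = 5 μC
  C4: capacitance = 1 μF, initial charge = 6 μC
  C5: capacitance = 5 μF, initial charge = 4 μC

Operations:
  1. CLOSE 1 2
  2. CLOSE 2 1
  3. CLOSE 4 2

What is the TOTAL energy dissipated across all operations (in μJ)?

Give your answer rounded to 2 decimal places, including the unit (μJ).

Initial: C1(2μF, Q=6μC, V=3.00V), C2(2μF, Q=3μC, V=1.50V), C3(6μF, Q=5μC, V=0.83V), C4(1μF, Q=6μC, V=6.00V), C5(5μF, Q=4μC, V=0.80V)
Op 1: CLOSE 1-2: Q_total=9.00, C_total=4.00, V=2.25; Q1=4.50, Q2=4.50; dissipated=1.125
Op 2: CLOSE 2-1: Q_total=9.00, C_total=4.00, V=2.25; Q2=4.50, Q1=4.50; dissipated=0.000
Op 3: CLOSE 4-2: Q_total=10.50, C_total=3.00, V=3.50; Q4=3.50, Q2=7.00; dissipated=4.688
Total dissipated: 5.812 μJ

Answer: 5.81 μJ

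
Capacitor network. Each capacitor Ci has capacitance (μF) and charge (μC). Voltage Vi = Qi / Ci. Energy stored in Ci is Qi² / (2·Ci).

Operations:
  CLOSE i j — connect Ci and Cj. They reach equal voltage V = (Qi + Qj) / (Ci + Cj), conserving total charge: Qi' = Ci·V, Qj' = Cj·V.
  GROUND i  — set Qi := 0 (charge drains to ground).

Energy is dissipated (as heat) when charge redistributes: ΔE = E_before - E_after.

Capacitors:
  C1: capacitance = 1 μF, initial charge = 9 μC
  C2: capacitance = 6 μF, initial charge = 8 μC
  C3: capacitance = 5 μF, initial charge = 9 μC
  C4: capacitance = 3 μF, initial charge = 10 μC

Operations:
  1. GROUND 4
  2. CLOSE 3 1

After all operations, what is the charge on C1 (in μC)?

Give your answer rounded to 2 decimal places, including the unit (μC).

Answer: 3.00 μC

Derivation:
Initial: C1(1μF, Q=9μC, V=9.00V), C2(6μF, Q=8μC, V=1.33V), C3(5μF, Q=9μC, V=1.80V), C4(3μF, Q=10μC, V=3.33V)
Op 1: GROUND 4: Q4=0; energy lost=16.667
Op 2: CLOSE 3-1: Q_total=18.00, C_total=6.00, V=3.00; Q3=15.00, Q1=3.00; dissipated=21.600
Final charges: Q1=3.00, Q2=8.00, Q3=15.00, Q4=0.00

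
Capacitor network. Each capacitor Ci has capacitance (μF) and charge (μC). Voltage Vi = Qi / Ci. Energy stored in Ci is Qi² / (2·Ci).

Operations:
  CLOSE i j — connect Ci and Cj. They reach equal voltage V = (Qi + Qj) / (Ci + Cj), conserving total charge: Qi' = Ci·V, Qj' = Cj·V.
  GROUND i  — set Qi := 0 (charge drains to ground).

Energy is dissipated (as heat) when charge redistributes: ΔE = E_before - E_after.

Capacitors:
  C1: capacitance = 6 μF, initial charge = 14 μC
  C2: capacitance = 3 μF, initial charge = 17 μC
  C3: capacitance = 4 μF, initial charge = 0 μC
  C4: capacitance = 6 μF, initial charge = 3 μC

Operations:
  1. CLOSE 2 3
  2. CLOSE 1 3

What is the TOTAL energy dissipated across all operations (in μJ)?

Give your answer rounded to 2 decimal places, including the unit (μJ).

Initial: C1(6μF, Q=14μC, V=2.33V), C2(3μF, Q=17μC, V=5.67V), C3(4μF, Q=0μC, V=0.00V), C4(6μF, Q=3μC, V=0.50V)
Op 1: CLOSE 2-3: Q_total=17.00, C_total=7.00, V=2.43; Q2=7.29, Q3=9.71; dissipated=27.524
Op 2: CLOSE 1-3: Q_total=23.71, C_total=10.00, V=2.37; Q1=14.23, Q3=9.49; dissipated=0.011
Total dissipated: 27.535 μJ

Answer: 27.53 μJ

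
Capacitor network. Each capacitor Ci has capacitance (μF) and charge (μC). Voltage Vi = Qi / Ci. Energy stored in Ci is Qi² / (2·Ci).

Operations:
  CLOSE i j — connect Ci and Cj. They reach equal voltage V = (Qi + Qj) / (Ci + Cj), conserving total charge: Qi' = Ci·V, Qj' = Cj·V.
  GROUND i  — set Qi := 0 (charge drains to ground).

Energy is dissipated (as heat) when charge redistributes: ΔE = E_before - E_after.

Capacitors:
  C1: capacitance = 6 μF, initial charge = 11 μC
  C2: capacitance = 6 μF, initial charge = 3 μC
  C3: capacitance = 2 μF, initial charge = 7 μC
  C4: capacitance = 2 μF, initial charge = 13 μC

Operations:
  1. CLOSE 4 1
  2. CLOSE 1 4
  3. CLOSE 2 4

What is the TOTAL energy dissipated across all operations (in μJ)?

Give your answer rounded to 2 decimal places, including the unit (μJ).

Initial: C1(6μF, Q=11μC, V=1.83V), C2(6μF, Q=3μC, V=0.50V), C3(2μF, Q=7μC, V=3.50V), C4(2μF, Q=13μC, V=6.50V)
Op 1: CLOSE 4-1: Q_total=24.00, C_total=8.00, V=3.00; Q4=6.00, Q1=18.00; dissipated=16.333
Op 2: CLOSE 1-4: Q_total=24.00, C_total=8.00, V=3.00; Q1=18.00, Q4=6.00; dissipated=0.000
Op 3: CLOSE 2-4: Q_total=9.00, C_total=8.00, V=1.12; Q2=6.75, Q4=2.25; dissipated=4.688
Total dissipated: 21.021 μJ

Answer: 21.02 μJ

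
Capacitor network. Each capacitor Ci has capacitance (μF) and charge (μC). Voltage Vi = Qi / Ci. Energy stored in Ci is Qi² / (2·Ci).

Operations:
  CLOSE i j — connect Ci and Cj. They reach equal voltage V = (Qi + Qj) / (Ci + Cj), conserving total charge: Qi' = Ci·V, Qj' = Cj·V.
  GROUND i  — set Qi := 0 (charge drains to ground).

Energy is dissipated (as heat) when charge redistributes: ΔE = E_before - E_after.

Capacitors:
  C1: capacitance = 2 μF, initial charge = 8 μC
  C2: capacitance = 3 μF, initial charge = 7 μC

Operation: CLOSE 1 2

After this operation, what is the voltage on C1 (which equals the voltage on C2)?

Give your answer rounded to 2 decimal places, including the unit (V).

Initial: C1(2μF, Q=8μC, V=4.00V), C2(3μF, Q=7μC, V=2.33V)
Op 1: CLOSE 1-2: Q_total=15.00, C_total=5.00, V=3.00; Q1=6.00, Q2=9.00; dissipated=1.667

Answer: 3.00 V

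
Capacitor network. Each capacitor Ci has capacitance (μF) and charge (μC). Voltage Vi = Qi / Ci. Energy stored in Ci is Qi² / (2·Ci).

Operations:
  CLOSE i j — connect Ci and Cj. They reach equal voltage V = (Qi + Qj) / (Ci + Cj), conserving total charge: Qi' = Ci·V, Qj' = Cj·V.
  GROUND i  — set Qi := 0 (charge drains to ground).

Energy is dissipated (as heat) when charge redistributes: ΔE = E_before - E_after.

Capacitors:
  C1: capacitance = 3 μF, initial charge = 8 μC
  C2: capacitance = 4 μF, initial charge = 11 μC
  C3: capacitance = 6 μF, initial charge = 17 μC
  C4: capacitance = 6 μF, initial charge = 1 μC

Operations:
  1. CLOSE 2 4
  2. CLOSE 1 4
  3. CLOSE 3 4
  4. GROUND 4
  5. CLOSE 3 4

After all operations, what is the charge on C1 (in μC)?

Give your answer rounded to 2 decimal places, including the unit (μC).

Initial: C1(3μF, Q=8μC, V=2.67V), C2(4μF, Q=11μC, V=2.75V), C3(6μF, Q=17μC, V=2.83V), C4(6μF, Q=1μC, V=0.17V)
Op 1: CLOSE 2-4: Q_total=12.00, C_total=10.00, V=1.20; Q2=4.80, Q4=7.20; dissipated=8.008
Op 2: CLOSE 1-4: Q_total=15.20, C_total=9.00, V=1.69; Q1=5.07, Q4=10.13; dissipated=2.151
Op 3: CLOSE 3-4: Q_total=27.13, C_total=12.00, V=2.26; Q3=13.57, Q4=13.57; dissipated=1.965
Op 4: GROUND 4: Q4=0; energy lost=15.338
Op 5: CLOSE 3-4: Q_total=13.57, C_total=12.00, V=1.13; Q3=6.78, Q4=6.78; dissipated=7.669
Final charges: Q1=5.07, Q2=4.80, Q3=6.78, Q4=6.78

Answer: 5.07 μC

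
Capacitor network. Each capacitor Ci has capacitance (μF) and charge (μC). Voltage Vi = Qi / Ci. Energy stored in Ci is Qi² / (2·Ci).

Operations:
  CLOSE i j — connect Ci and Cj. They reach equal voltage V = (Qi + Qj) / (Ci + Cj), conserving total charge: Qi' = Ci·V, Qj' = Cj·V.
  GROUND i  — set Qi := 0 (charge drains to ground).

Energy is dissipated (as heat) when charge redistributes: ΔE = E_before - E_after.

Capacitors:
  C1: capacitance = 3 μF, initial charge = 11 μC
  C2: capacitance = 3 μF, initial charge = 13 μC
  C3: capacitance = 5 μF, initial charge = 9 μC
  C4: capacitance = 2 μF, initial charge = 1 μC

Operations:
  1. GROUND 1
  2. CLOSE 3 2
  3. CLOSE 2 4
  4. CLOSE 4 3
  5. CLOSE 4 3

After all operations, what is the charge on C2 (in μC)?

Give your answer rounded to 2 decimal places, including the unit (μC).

Answer: 5.55 μC

Derivation:
Initial: C1(3μF, Q=11μC, V=3.67V), C2(3μF, Q=13μC, V=4.33V), C3(5μF, Q=9μC, V=1.80V), C4(2μF, Q=1μC, V=0.50V)
Op 1: GROUND 1: Q1=0; energy lost=20.167
Op 2: CLOSE 3-2: Q_total=22.00, C_total=8.00, V=2.75; Q3=13.75, Q2=8.25; dissipated=6.017
Op 3: CLOSE 2-4: Q_total=9.25, C_total=5.00, V=1.85; Q2=5.55, Q4=3.70; dissipated=3.038
Op 4: CLOSE 4-3: Q_total=17.45, C_total=7.00, V=2.49; Q4=4.99, Q3=12.46; dissipated=0.579
Op 5: CLOSE 4-3: Q_total=17.45, C_total=7.00, V=2.49; Q4=4.99, Q3=12.46; dissipated=0.000
Final charges: Q1=0.00, Q2=5.55, Q3=12.46, Q4=4.99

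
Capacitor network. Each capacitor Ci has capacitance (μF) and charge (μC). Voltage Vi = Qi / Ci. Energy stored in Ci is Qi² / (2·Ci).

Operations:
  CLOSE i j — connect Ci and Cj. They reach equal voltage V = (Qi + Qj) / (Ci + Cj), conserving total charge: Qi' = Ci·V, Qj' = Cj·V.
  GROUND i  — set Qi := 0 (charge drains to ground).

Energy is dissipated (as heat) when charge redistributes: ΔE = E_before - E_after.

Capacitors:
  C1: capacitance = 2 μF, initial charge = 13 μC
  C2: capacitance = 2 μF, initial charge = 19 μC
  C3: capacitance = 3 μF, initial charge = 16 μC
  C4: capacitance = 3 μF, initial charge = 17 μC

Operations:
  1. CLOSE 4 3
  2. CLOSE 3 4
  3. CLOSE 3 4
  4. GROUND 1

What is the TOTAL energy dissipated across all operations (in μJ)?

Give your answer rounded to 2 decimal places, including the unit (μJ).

Initial: C1(2μF, Q=13μC, V=6.50V), C2(2μF, Q=19μC, V=9.50V), C3(3μF, Q=16μC, V=5.33V), C4(3μF, Q=17μC, V=5.67V)
Op 1: CLOSE 4-3: Q_total=33.00, C_total=6.00, V=5.50; Q4=16.50, Q3=16.50; dissipated=0.083
Op 2: CLOSE 3-4: Q_total=33.00, C_total=6.00, V=5.50; Q3=16.50, Q4=16.50; dissipated=0.000
Op 3: CLOSE 3-4: Q_total=33.00, C_total=6.00, V=5.50; Q3=16.50, Q4=16.50; dissipated=0.000
Op 4: GROUND 1: Q1=0; energy lost=42.250
Total dissipated: 42.333 μJ

Answer: 42.33 μJ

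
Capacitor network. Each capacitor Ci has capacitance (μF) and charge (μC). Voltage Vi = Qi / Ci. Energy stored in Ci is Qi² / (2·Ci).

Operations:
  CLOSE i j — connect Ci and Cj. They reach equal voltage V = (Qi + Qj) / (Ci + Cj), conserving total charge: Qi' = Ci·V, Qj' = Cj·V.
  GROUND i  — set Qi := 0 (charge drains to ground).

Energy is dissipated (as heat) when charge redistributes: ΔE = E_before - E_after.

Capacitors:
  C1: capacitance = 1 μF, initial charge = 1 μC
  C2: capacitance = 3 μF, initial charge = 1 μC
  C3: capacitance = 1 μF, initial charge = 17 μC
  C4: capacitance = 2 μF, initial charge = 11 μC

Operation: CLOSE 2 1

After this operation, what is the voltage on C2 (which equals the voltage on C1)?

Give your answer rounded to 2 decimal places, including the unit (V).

Initial: C1(1μF, Q=1μC, V=1.00V), C2(3μF, Q=1μC, V=0.33V), C3(1μF, Q=17μC, V=17.00V), C4(2μF, Q=11μC, V=5.50V)
Op 1: CLOSE 2-1: Q_total=2.00, C_total=4.00, V=0.50; Q2=1.50, Q1=0.50; dissipated=0.167

Answer: 0.50 V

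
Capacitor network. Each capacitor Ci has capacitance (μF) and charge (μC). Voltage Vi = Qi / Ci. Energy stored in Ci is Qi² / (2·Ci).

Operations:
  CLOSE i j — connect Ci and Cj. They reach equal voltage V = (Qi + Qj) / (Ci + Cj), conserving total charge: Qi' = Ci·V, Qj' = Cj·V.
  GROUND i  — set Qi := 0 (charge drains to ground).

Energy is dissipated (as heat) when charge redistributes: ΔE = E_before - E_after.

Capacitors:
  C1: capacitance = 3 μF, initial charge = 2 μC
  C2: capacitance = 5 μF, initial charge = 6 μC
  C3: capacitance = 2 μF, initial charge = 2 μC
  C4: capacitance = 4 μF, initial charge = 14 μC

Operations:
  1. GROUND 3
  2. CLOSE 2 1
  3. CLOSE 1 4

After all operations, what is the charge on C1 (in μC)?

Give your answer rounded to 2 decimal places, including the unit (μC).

Answer: 7.29 μC

Derivation:
Initial: C1(3μF, Q=2μC, V=0.67V), C2(5μF, Q=6μC, V=1.20V), C3(2μF, Q=2μC, V=1.00V), C4(4μF, Q=14μC, V=3.50V)
Op 1: GROUND 3: Q3=0; energy lost=1.000
Op 2: CLOSE 2-1: Q_total=8.00, C_total=8.00, V=1.00; Q2=5.00, Q1=3.00; dissipated=0.267
Op 3: CLOSE 1-4: Q_total=17.00, C_total=7.00, V=2.43; Q1=7.29, Q4=9.71; dissipated=5.357
Final charges: Q1=7.29, Q2=5.00, Q3=0.00, Q4=9.71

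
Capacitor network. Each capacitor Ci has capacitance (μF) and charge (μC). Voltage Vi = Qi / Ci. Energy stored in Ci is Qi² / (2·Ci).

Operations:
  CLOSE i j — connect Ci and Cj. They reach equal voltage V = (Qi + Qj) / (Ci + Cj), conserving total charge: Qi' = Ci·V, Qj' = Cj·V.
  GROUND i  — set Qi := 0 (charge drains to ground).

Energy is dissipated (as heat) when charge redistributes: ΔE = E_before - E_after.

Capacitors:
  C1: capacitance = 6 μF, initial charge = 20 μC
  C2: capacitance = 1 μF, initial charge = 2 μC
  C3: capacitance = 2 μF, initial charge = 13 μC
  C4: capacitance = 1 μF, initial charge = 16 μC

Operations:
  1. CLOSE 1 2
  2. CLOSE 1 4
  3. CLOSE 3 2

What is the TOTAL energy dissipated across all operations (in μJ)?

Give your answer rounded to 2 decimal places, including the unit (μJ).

Answer: 75.36 μJ

Derivation:
Initial: C1(6μF, Q=20μC, V=3.33V), C2(1μF, Q=2μC, V=2.00V), C3(2μF, Q=13μC, V=6.50V), C4(1μF, Q=16μC, V=16.00V)
Op 1: CLOSE 1-2: Q_total=22.00, C_total=7.00, V=3.14; Q1=18.86, Q2=3.14; dissipated=0.762
Op 2: CLOSE 1-4: Q_total=34.86, C_total=7.00, V=4.98; Q1=29.88, Q4=4.98; dissipated=70.845
Op 3: CLOSE 3-2: Q_total=16.14, C_total=3.00, V=5.38; Q3=10.76, Q2=5.38; dissipated=3.757
Total dissipated: 75.364 μJ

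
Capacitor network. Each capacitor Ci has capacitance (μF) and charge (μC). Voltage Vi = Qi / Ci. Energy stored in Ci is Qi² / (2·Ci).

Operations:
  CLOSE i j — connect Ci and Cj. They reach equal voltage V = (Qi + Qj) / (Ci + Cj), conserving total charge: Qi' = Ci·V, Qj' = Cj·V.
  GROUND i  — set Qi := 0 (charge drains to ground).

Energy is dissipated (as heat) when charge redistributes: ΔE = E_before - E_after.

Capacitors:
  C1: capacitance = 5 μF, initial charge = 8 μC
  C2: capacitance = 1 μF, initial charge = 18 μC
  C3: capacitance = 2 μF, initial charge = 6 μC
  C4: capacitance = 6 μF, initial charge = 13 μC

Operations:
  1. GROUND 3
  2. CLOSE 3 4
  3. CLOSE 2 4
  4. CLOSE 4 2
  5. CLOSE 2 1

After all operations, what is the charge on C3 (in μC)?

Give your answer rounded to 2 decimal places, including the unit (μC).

Initial: C1(5μF, Q=8μC, V=1.60V), C2(1μF, Q=18μC, V=18.00V), C3(2μF, Q=6μC, V=3.00V), C4(6μF, Q=13μC, V=2.17V)
Op 1: GROUND 3: Q3=0; energy lost=9.000
Op 2: CLOSE 3-4: Q_total=13.00, C_total=8.00, V=1.62; Q3=3.25, Q4=9.75; dissipated=3.521
Op 3: CLOSE 2-4: Q_total=27.75, C_total=7.00, V=3.96; Q2=3.96, Q4=23.79; dissipated=114.917
Op 4: CLOSE 4-2: Q_total=27.75, C_total=7.00, V=3.96; Q4=23.79, Q2=3.96; dissipated=0.000
Op 5: CLOSE 2-1: Q_total=11.96, C_total=6.00, V=1.99; Q2=1.99, Q1=9.97; dissipated=2.329
Final charges: Q1=9.97, Q2=1.99, Q3=3.25, Q4=23.79

Answer: 3.25 μC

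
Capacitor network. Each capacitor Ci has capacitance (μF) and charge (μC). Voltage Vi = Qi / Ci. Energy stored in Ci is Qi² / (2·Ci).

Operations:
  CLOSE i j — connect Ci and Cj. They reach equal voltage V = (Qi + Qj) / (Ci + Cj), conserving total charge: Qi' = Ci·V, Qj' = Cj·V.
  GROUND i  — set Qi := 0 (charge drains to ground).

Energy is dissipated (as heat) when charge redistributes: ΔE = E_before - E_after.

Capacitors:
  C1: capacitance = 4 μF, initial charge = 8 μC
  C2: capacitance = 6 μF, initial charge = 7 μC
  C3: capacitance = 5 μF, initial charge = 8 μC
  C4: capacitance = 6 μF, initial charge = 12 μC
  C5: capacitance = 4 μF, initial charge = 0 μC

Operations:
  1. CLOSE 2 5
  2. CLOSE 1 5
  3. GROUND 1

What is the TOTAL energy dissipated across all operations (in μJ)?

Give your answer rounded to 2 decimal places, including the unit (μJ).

Answer: 6.97 μJ

Derivation:
Initial: C1(4μF, Q=8μC, V=2.00V), C2(6μF, Q=7μC, V=1.17V), C3(5μF, Q=8μC, V=1.60V), C4(6μF, Q=12μC, V=2.00V), C5(4μF, Q=0μC, V=0.00V)
Op 1: CLOSE 2-5: Q_total=7.00, C_total=10.00, V=0.70; Q2=4.20, Q5=2.80; dissipated=1.633
Op 2: CLOSE 1-5: Q_total=10.80, C_total=8.00, V=1.35; Q1=5.40, Q5=5.40; dissipated=1.690
Op 3: GROUND 1: Q1=0; energy lost=3.645
Total dissipated: 6.968 μJ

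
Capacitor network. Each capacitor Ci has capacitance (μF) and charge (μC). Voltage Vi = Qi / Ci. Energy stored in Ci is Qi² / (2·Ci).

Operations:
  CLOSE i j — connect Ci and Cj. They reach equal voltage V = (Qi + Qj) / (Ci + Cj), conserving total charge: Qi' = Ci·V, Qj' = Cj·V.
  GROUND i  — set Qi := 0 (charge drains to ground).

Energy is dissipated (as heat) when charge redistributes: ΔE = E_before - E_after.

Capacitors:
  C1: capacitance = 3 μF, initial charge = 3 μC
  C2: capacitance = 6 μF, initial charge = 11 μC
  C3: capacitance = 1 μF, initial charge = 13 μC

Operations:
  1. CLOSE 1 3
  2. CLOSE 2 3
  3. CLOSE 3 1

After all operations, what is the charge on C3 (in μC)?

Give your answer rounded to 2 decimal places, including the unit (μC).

Answer: 3.54 μC

Derivation:
Initial: C1(3μF, Q=3μC, V=1.00V), C2(6μF, Q=11μC, V=1.83V), C3(1μF, Q=13μC, V=13.00V)
Op 1: CLOSE 1-3: Q_total=16.00, C_total=4.00, V=4.00; Q1=12.00, Q3=4.00; dissipated=54.000
Op 2: CLOSE 2-3: Q_total=15.00, C_total=7.00, V=2.14; Q2=12.86, Q3=2.14; dissipated=2.012
Op 3: CLOSE 3-1: Q_total=14.14, C_total=4.00, V=3.54; Q3=3.54, Q1=10.61; dissipated=1.293
Final charges: Q1=10.61, Q2=12.86, Q3=3.54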